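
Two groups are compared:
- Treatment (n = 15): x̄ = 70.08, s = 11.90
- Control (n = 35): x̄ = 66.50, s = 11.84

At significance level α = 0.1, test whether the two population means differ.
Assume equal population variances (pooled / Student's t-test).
Student's two-sample t-test (equal variances):
H₀: μ₁ = μ₂
H₁: μ₁ ≠ μ₂
df = n₁ + n₂ - 2 = 48
Pooled variance s_p² = [(n₁-1)s₁² + (n₂-1)s₂²] / (n₁ + n₂ - 2) = [(14)(11.90²) + (34)(11.84²)] / 48 = 140.6010
SE = √(s_p²(1/n₁ + 1/n₂)) = √(140.6010 × (1/15 + 1/35)) = 3.6593
t = (x̄₁ - x̄₂) / SE = (70.08 - 66.50) / 3.6593 = 3.58 / 3.6593 = 0.978
p-value = 0.3328

Since p-value > α = 0.1, we fail to reject H₀.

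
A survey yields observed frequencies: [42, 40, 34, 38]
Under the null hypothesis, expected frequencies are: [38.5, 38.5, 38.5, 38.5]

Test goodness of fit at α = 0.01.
Chi-square goodness of fit test:
H₀: observed counts match expected distribution
H₁: observed counts differ from expected distribution
df = k - 1 = 3
χ² = Σ(O - E)²/E
   = (42 - 38.5)²/38.5 + (40 - 38.5)²/38.5 + (34 - 38.5)²/38.5 + (38 - 38.5)²/38.5
   = 0.318 + 0.058 + 0.526 + 0.006
   = 0.91
p-value = 0.8232

Since p-value > α = 0.01, we fail to reject H₀.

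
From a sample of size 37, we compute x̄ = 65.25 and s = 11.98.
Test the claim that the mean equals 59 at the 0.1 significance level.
One-sample t-test:
H₀: μ = 59
H₁: μ ≠ 59
df = n - 1 = 36
t = (x̄ - μ₀) / (s/√n) = (65.25 - 59) / (11.98/√37) = 3.173
p-value = 0.0031

Since p-value < α = 0.1, we reject H₀.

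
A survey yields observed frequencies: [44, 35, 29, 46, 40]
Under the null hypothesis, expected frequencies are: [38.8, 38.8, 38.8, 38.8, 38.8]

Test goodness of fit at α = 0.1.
Chi-square goodness of fit test:
H₀: observed counts match expected distribution
H₁: observed counts differ from expected distribution
df = k - 1 = 4
χ² = Σ(O - E)²/E
   = (44 - 38.8)²/38.8 + (35 - 38.8)²/38.8 + (29 - 38.8)²/38.8 + (46 - 38.8)²/38.8 + (40 - 38.8)²/38.8
   = 0.697 + 0.372 + 2.475 + 1.336 + 0.037
   = 4.92
p-value = 0.2959

Since p-value > α = 0.1, we fail to reject H₀.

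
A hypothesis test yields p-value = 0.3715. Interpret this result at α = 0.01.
Since p = 0.3715 > α = 0.01, fail to reject H₀.
There is insufficient evidence to reject the null hypothesis; the result is not statistically significant at the 0.01 level.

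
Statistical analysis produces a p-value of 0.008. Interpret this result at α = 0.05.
Since p = 0.008 < α = 0.05, reject H₀.
There is sufficient evidence to reject the null hypothesis; the result is statistically significant at the 0.05 level.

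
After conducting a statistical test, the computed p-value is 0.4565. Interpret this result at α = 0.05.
Since p = 0.4565 > α = 0.05, fail to reject H₀.
There is insufficient evidence to reject the null hypothesis; the result is not statistically significant at the 0.05 level.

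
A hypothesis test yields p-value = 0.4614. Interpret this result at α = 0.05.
Since p = 0.4614 > α = 0.05, fail to reject H₀.
There is insufficient evidence to reject the null hypothesis; the result is not statistically significant at the 0.05 level.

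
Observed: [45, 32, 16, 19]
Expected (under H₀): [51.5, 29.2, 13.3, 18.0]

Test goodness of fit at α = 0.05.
Chi-square goodness of fit test:
H₀: observed counts match expected distribution
H₁: observed counts differ from expected distribution
df = k - 1 = 3
χ² = Σ(O - E)²/E
   = (45 - 51.5)²/51.5 + (32 - 29.2)²/29.2 + (16 - 13.3)²/13.3 + (19 - 18.0)²/18.0
   = 0.820 + 0.268 + 0.548 + 0.056
   = 1.69
p-value = 0.6386

Since p-value > α = 0.05, we fail to reject H₀.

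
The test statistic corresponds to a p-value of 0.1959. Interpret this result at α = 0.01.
Since p = 0.1959 > α = 0.01, fail to reject H₀.
There is insufficient evidence to reject the null hypothesis; the result is not statistically significant at the 0.01 level.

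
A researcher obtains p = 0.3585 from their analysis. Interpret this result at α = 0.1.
Since p = 0.3585 > α = 0.1, fail to reject H₀.
There is insufficient evidence to reject the null hypothesis; the result is not statistically significant at the 0.1 level.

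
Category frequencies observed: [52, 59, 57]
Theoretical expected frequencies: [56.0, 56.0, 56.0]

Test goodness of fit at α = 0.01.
Chi-square goodness of fit test:
H₀: observed counts match expected distribution
H₁: observed counts differ from expected distribution
df = k - 1 = 2
χ² = Σ(O - E)²/E
   = (52 - 56.0)²/56.0 + (59 - 56.0)²/56.0 + (57 - 56.0)²/56.0
   = 0.286 + 0.161 + 0.018
   = 0.46
p-value = 0.7928

Since p-value > α = 0.01, we fail to reject H₀.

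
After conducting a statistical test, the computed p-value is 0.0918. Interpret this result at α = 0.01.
Since p = 0.0918 > α = 0.01, fail to reject H₀.
There is insufficient evidence to reject the null hypothesis; the result is not statistically significant at the 0.01 level.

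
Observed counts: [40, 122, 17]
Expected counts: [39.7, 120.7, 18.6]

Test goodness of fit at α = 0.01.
Chi-square goodness of fit test:
H₀: observed counts match expected distribution
H₁: observed counts differ from expected distribution
df = k - 1 = 2
χ² = Σ(O - E)²/E
   = (40 - 39.7)²/39.7 + (122 - 120.7)²/120.7 + (17 - 18.6)²/18.6
   = 0.002 + 0.014 + 0.138
   = 0.15
p-value = 0.9259

Since p-value > α = 0.01, we fail to reject H₀.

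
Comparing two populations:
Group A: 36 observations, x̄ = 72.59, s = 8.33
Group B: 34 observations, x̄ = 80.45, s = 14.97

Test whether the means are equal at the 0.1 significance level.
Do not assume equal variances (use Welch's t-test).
Welch's two-sample t-test:
H₀: μ₁ = μ₂
H₁: μ₁ ≠ μ₂
s₁²/n₁ = 8.33²/36 = 1.9275,  s₂²/n₂ = 14.97²/34 = 6.5912
SE = √(s₁²/n₁ + s₂²/n₂) = √(1.9275 + 6.5912) = 2.9187
df (Welch-Satterthwaite) = (s₁²/n₁ + s₂²/n₂)² / [(s₁²/n₁)²/(n₁-1) + (s₂²/n₂)²/(n₂-1)] ≈ 51.01
t = (x̄₁ - x̄₂) / SE = (72.59 - 80.45) / 2.9187 = -7.86 / 2.9187 = -2.693
p-value = 0.0096

Since p-value < α = 0.1, we reject H₀.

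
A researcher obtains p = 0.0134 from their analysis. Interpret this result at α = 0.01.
Since p = 0.0134 > α = 0.01, fail to reject H₀.
There is insufficient evidence to reject the null hypothesis; the result is not statistically significant at the 0.01 level.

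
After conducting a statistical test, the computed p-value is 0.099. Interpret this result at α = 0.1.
Since p = 0.099 < α = 0.1, reject H₀.
There is sufficient evidence to reject the null hypothesis; the result is statistically significant at the 0.1 level.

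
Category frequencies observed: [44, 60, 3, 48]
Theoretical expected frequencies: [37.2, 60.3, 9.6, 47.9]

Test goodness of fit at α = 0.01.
Chi-square goodness of fit test:
H₀: observed counts match expected distribution
H₁: observed counts differ from expected distribution
df = k - 1 = 3
χ² = Σ(O - E)²/E
   = (44 - 37.2)²/37.2 + (60 - 60.3)²/60.3 + (3 - 9.6)²/9.6 + (48 - 47.9)²/47.9
   = 1.243 + 0.001 + 4.537 + 0.000
   = 5.78
p-value = 0.1227

Since p-value > α = 0.01, we fail to reject H₀.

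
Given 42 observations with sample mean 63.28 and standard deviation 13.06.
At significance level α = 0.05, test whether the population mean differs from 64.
One-sample t-test:
H₀: μ = 64
H₁: μ ≠ 64
df = n - 1 = 41
t = (x̄ - μ₀) / (s/√n) = (63.28 - 64) / (13.06/√42) = -0.357
p-value = 0.7227

Since p-value > α = 0.05, we fail to reject H₀.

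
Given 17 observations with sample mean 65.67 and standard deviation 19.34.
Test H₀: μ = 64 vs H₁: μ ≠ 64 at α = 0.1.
One-sample t-test:
H₀: μ = 64
H₁: μ ≠ 64
df = n - 1 = 16
t = (x̄ - μ₀) / (s/√n) = (65.67 - 64) / (19.34/√17) = 0.356
p-value = 0.7265

Since p-value > α = 0.1, we fail to reject H₀.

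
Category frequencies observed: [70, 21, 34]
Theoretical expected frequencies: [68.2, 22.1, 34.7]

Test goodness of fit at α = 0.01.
Chi-square goodness of fit test:
H₀: observed counts match expected distribution
H₁: observed counts differ from expected distribution
df = k - 1 = 2
χ² = Σ(O - E)²/E
   = (70 - 68.2)²/68.2 + (21 - 22.1)²/22.1 + (34 - 34.7)²/34.7
   = 0.048 + 0.055 + 0.014
   = 0.12
p-value = 0.9435

Since p-value > α = 0.01, we fail to reject H₀.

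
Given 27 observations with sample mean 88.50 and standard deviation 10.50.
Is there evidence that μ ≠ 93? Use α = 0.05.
One-sample t-test:
H₀: μ = 93
H₁: μ ≠ 93
df = n - 1 = 26
t = (x̄ - μ₀) / (s/√n) = (88.50 - 93) / (10.50/√27) = -2.227
p-value = 0.0348

Since p-value < α = 0.05, we reject H₀.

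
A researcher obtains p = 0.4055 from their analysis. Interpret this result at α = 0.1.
Since p = 0.4055 > α = 0.1, fail to reject H₀.
There is insufficient evidence to reject the null hypothesis; the result is not statistically significant at the 0.1 level.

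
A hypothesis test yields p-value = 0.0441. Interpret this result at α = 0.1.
Since p = 0.0441 < α = 0.1, reject H₀.
There is sufficient evidence to reject the null hypothesis; the result is statistically significant at the 0.1 level.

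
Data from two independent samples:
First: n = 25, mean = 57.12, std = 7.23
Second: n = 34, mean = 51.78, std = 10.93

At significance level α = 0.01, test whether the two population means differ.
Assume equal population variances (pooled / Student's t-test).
Student's two-sample t-test (equal variances):
H₀: μ₁ = μ₂
H₁: μ₁ ≠ μ₂
df = n₁ + n₂ - 2 = 57
Pooled variance s_p² = [(n₁-1)s₁² + (n₂-1)s₂²] / (n₁ + n₂ - 2) = [(24)(7.23²) + (33)(10.93²)] / 57 = 91.1735
SE = √(s_p²(1/n₁ + 1/n₂)) = √(91.1735 × (1/25 + 1/34)) = 2.5157
t = (x̄₁ - x̄₂) / SE = (57.12 - 51.78) / 2.5157 = 5.34 / 2.5157 = 2.123
p-value = 0.0381

Since p-value > α = 0.01, we fail to reject H₀.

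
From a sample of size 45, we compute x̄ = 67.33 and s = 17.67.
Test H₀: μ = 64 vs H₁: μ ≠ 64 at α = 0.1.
One-sample t-test:
H₀: μ = 64
H₁: μ ≠ 64
df = n - 1 = 44
t = (x̄ - μ₀) / (s/√n) = (67.33 - 64) / (17.67/√45) = 1.264
p-value = 0.2128

Since p-value > α = 0.1, we fail to reject H₀.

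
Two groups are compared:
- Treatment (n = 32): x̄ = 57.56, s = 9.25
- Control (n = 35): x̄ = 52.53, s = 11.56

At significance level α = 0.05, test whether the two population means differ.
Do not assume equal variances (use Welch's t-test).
Welch's two-sample t-test:
H₀: μ₁ = μ₂
H₁: μ₁ ≠ μ₂
s₁²/n₁ = 9.25²/32 = 2.6738,  s₂²/n₂ = 11.56²/35 = 3.8181
SE = √(s₁²/n₁ + s₂²/n₂) = √(2.6738 + 3.8181) = 2.5479
df (Welch-Satterthwaite) = (s₁²/n₁ + s₂²/n₂)² / [(s₁²/n₁)²/(n₁-1) + (s₂²/n₂)²/(n₂-1)] ≈ 63.92
t = (x̄₁ - x̄₂) / SE = (57.56 - 52.53) / 2.5479 = 5.03 / 2.5479 = 1.974
p-value = 0.0527

Since p-value > α = 0.05, we fail to reject H₀.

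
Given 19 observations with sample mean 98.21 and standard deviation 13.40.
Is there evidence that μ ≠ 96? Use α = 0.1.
One-sample t-test:
H₀: μ = 96
H₁: μ ≠ 96
df = n - 1 = 18
t = (x̄ - μ₀) / (s/√n) = (98.21 - 96) / (13.40/√19) = 0.719
p-value = 0.4814

Since p-value > α = 0.1, we fail to reject H₀.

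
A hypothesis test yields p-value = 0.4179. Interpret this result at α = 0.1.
Since p = 0.4179 > α = 0.1, fail to reject H₀.
There is insufficient evidence to reject the null hypothesis; the result is not statistically significant at the 0.1 level.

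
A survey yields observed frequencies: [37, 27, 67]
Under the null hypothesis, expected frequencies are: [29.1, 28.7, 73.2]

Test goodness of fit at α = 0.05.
Chi-square goodness of fit test:
H₀: observed counts match expected distribution
H₁: observed counts differ from expected distribution
df = k - 1 = 2
χ² = Σ(O - E)²/E
   = (37 - 29.1)²/29.1 + (27 - 28.7)²/28.7 + (67 - 73.2)²/73.2
   = 2.145 + 0.101 + 0.525
   = 2.77
p-value = 0.2503

Since p-value > α = 0.05, we fail to reject H₀.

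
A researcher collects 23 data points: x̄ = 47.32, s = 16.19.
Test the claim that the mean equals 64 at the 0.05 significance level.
One-sample t-test:
H₀: μ = 64
H₁: μ ≠ 64
df = n - 1 = 22
t = (x̄ - μ₀) / (s/√n) = (47.32 - 64) / (16.19/√23) = -4.941
p-value = 0.0001

Since p-value < α = 0.05, we reject H₀.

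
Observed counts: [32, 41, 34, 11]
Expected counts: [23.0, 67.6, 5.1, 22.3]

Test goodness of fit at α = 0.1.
Chi-square goodness of fit test:
H₀: observed counts match expected distribution
H₁: observed counts differ from expected distribution
df = k - 1 = 3
χ² = Σ(O - E)²/E
   = (32 - 23.0)²/23.0 + (41 - 67.6)²/67.6 + (34 - 5.1)²/5.1 + (11 - 22.3)²/22.3
   = 3.522 + 10.467 + 163.767 + 5.726
   = 183.48
p-value < 0.0001

Since p-value < α = 0.1, we reject H₀.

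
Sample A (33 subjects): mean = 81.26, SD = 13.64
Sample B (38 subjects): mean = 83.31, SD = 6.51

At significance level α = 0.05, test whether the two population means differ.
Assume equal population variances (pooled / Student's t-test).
Student's two-sample t-test (equal variances):
H₀: μ₁ = μ₂
H₁: μ₁ ≠ μ₂
df = n₁ + n₂ - 2 = 69
Pooled variance s_p² = [(n₁-1)s₁² + (n₂-1)s₂²] / (n₁ + n₂ - 2) = [(32)(13.64²) + (37)(6.51²)] / 69 = 109.0094
SE = √(s_p²(1/n₁ + 1/n₂)) = √(109.0094 × (1/33 + 1/38)) = 2.4843
t = (x̄₁ - x̄₂) / SE = (81.26 - 83.31) / 2.4843 = -2.05 / 2.4843 = -0.825
p-value = 0.4121

Since p-value > α = 0.05, we fail to reject H₀.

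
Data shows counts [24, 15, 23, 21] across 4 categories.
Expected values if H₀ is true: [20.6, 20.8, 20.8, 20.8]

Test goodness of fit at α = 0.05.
Chi-square goodness of fit test:
H₀: observed counts match expected distribution
H₁: observed counts differ from expected distribution
df = k - 1 = 3
χ² = Σ(O - E)²/E
   = (24 - 20.6)²/20.6 + (15 - 20.8)²/20.8 + (23 - 20.8)²/20.8 + (21 - 20.8)²/20.8
   = 0.561 + 1.617 + 0.233 + 0.002
   = 2.41
p-value = 0.4912

Since p-value > α = 0.05, we fail to reject H₀.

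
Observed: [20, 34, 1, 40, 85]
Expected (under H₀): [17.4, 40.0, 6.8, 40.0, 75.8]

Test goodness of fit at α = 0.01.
Chi-square goodness of fit test:
H₀: observed counts match expected distribution
H₁: observed counts differ from expected distribution
df = k - 1 = 4
χ² = Σ(O - E)²/E
   = (20 - 17.4)²/17.4 + (34 - 40.0)²/40.0 + (1 - 6.8)²/6.8 + (40 - 40.0)²/40.0 + (85 - 75.8)²/75.8
   = 0.389 + 0.900 + 4.947 + 0.000 + 1.117
   = 7.35
p-value = 0.1184

Since p-value > α = 0.01, we fail to reject H₀.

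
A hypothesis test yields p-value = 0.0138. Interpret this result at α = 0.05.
Since p = 0.0138 < α = 0.05, reject H₀.
There is sufficient evidence to reject the null hypothesis; the result is statistically significant at the 0.05 level.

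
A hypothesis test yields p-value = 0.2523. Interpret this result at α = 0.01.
Since p = 0.2523 > α = 0.01, fail to reject H₀.
There is insufficient evidence to reject the null hypothesis; the result is not statistically significant at the 0.01 level.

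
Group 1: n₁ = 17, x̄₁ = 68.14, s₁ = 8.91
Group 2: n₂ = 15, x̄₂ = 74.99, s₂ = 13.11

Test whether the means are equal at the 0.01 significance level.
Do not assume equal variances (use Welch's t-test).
Welch's two-sample t-test:
H₀: μ₁ = μ₂
H₁: μ₁ ≠ μ₂
s₁²/n₁ = 8.91²/17 = 4.6699,  s₂²/n₂ = 13.11²/15 = 11.4581
SE = √(s₁²/n₁ + s₂²/n₂) = √(4.6699 + 11.4581) = 4.0160
df (Welch-Satterthwaite) = (s₁²/n₁ + s₂²/n₂)² / [(s₁²/n₁)²/(n₁-1) + (s₂²/n₂)²/(n₂-1)] ≈ 24.22
t = (x̄₁ - x̄₂) / SE = (68.14 - 74.99) / 4.0160 = -6.85 / 4.0160 = -1.706
p-value = 0.1009

Since p-value > α = 0.01, we fail to reject H₀.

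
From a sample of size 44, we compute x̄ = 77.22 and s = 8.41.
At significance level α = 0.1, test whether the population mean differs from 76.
One-sample t-test:
H₀: μ = 76
H₁: μ ≠ 76
df = n - 1 = 43
t = (x̄ - μ₀) / (s/√n) = (77.22 - 76) / (8.41/√44) = 0.962
p-value = 0.3413

Since p-value > α = 0.1, we fail to reject H₀.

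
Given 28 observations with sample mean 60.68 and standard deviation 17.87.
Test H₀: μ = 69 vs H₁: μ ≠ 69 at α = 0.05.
One-sample t-test:
H₀: μ = 69
H₁: μ ≠ 69
df = n - 1 = 27
t = (x̄ - μ₀) / (s/√n) = (60.68 - 69) / (17.87/√28) = -2.464
p-value = 0.0204

Since p-value < α = 0.05, we reject H₀.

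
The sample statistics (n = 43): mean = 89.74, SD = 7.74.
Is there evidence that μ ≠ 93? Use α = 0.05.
One-sample t-test:
H₀: μ = 93
H₁: μ ≠ 93
df = n - 1 = 42
t = (x̄ - μ₀) / (s/√n) = (89.74 - 93) / (7.74/√43) = -2.762
p-value = 0.0085

Since p-value < α = 0.05, we reject H₀.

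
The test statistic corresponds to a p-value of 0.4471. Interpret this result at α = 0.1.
Since p = 0.4471 > α = 0.1, fail to reject H₀.
There is insufficient evidence to reject the null hypothesis; the result is not statistically significant at the 0.1 level.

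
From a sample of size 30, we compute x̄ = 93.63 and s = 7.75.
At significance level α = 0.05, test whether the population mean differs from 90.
One-sample t-test:
H₀: μ = 90
H₁: μ ≠ 90
df = n - 1 = 29
t = (x̄ - μ₀) / (s/√n) = (93.63 - 90) / (7.75/√30) = 2.565
p-value = 0.0157

Since p-value < α = 0.05, we reject H₀.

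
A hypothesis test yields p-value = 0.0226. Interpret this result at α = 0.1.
Since p = 0.0226 < α = 0.1, reject H₀.
There is sufficient evidence to reject the null hypothesis; the result is statistically significant at the 0.1 level.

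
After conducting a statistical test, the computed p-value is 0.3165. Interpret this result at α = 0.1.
Since p = 0.3165 > α = 0.1, fail to reject H₀.
There is insufficient evidence to reject the null hypothesis; the result is not statistically significant at the 0.1 level.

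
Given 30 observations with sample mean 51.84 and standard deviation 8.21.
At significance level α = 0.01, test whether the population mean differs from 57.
One-sample t-test:
H₀: μ = 57
H₁: μ ≠ 57
df = n - 1 = 29
t = (x̄ - μ₀) / (s/√n) = (51.84 - 57) / (8.21/√30) = -3.442
p-value = 0.0018

Since p-value < α = 0.01, we reject H₀.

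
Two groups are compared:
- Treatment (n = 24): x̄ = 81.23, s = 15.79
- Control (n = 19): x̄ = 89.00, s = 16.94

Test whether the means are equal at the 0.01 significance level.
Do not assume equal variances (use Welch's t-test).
Welch's two-sample t-test:
H₀: μ₁ = μ₂
H₁: μ₁ ≠ μ₂
s₁²/n₁ = 15.79²/24 = 10.3885,  s₂²/n₂ = 16.94²/19 = 15.1033
SE = √(s₁²/n₁ + s₂²/n₂) = √(10.3885 + 15.1033) = 5.0489
df (Welch-Satterthwaite) = (s₁²/n₁ + s₂²/n₂)² / [(s₁²/n₁)²/(n₁-1) + (s₂²/n₂)²/(n₂-1)] ≈ 37.42
t = (x̄₁ - x̄₂) / SE = (81.23 - 89.00) / 5.0489 = -7.77 / 5.0489 = -1.539
p-value = 0.1322

Since p-value > α = 0.01, we fail to reject H₀.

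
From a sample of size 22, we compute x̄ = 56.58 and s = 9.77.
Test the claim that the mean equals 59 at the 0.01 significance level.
One-sample t-test:
H₀: μ = 59
H₁: μ ≠ 59
df = n - 1 = 21
t = (x̄ - μ₀) / (s/√n) = (56.58 - 59) / (9.77/√22) = -1.162
p-value = 0.2584

Since p-value > α = 0.01, we fail to reject H₀.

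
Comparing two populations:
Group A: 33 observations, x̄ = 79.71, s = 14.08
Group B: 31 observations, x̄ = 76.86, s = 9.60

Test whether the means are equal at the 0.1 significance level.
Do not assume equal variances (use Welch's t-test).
Welch's two-sample t-test:
H₀: μ₁ = μ₂
H₁: μ₁ ≠ μ₂
s₁²/n₁ = 14.08²/33 = 6.0075,  s₂²/n₂ = 9.60²/31 = 2.9729
SE = √(s₁²/n₁ + s₂²/n₂) = √(6.0075 + 2.9729) = 2.9967
df (Welch-Satterthwaite) = (s₁²/n₁ + s₂²/n₂)² / [(s₁²/n₁)²/(n₁-1) + (s₂²/n₂)²/(n₂-1)] ≈ 56.70
t = (x̄₁ - x̄₂) / SE = (79.71 - 76.86) / 2.9967 = 2.85 / 2.9967 = 0.951
p-value = 0.3456

Since p-value > α = 0.1, we fail to reject H₀.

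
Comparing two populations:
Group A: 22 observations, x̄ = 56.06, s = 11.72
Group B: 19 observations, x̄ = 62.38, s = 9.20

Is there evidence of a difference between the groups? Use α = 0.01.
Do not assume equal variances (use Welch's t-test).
Welch's two-sample t-test:
H₀: μ₁ = μ₂
H₁: μ₁ ≠ μ₂
s₁²/n₁ = 11.72²/22 = 6.2436,  s₂²/n₂ = 9.20²/19 = 4.4547
SE = √(s₁²/n₁ + s₂²/n₂) = √(6.2436 + 4.4547) = 3.2708
df (Welch-Satterthwaite) = (s₁²/n₁ + s₂²/n₂)² / [(s₁²/n₁)²/(n₁-1) + (s₂²/n₂)²/(n₂-1)] ≈ 38.68
t = (x̄₁ - x̄₂) / SE = (56.06 - 62.38) / 3.2708 = -6.32 / 3.2708 = -1.932
p-value = 0.0607

Since p-value > α = 0.01, we fail to reject H₀.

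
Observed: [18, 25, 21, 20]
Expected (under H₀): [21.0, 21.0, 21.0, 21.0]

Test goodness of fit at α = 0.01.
Chi-square goodness of fit test:
H₀: observed counts match expected distribution
H₁: observed counts differ from expected distribution
df = k - 1 = 3
χ² = Σ(O - E)²/E
   = (18 - 21.0)²/21.0 + (25 - 21.0)²/21.0 + (21 - 21.0)²/21.0 + (20 - 21.0)²/21.0
   = 0.429 + 0.762 + 0.000 + 0.048
   = 1.24
p-value = 0.7439

Since p-value > α = 0.01, we fail to reject H₀.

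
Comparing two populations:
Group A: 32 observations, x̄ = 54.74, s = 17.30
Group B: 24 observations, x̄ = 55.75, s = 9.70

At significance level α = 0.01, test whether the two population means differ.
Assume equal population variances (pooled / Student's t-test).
Student's two-sample t-test (equal variances):
H₀: μ₁ = μ₂
H₁: μ₁ ≠ μ₂
df = n₁ + n₂ - 2 = 54
Pooled variance s_p² = [(n₁-1)s₁² + (n₂-1)s₂²] / (n₁ + n₂ - 2) = [(31)(17.30²) + (23)(9.70²)] / 54 = 211.8900
SE = √(s_p²(1/n₁ + 1/n₂)) = √(211.8900 × (1/32 + 1/24)) = 3.9307
t = (x̄₁ - x̄₂) / SE = (54.74 - 55.75) / 3.9307 = -1.01 / 3.9307 = -0.257
p-value = 0.7982

Since p-value > α = 0.01, we fail to reject H₀.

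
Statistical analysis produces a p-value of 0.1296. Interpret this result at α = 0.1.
Since p = 0.1296 > α = 0.1, fail to reject H₀.
There is insufficient evidence to reject the null hypothesis; the result is not statistically significant at the 0.1 level.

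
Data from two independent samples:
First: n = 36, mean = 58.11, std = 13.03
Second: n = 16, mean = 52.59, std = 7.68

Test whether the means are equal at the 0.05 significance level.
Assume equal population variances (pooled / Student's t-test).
Student's two-sample t-test (equal variances):
H₀: μ₁ = μ₂
H₁: μ₁ ≠ μ₂
df = n₁ + n₂ - 2 = 50
Pooled variance s_p² = [(n₁-1)s₁² + (n₂-1)s₂²] / (n₁ + n₂ - 2) = [(35)(13.03²) + (15)(7.68²)] / 50 = 136.5413
SE = √(s_p²(1/n₁ + 1/n₂)) = √(136.5413 × (1/36 + 1/16)) = 3.5109
t = (x̄₁ - x̄₂) / SE = (58.11 - 52.59) / 3.5109 = 5.52 / 3.5109 = 1.572
p-value = 0.1222

Since p-value > α = 0.05, we fail to reject H₀.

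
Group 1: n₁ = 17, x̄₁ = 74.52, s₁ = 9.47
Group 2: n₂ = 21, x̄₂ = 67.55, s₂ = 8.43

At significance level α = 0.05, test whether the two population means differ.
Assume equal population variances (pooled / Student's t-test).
Student's two-sample t-test (equal variances):
H₀: μ₁ = μ₂
H₁: μ₁ ≠ μ₂
df = n₁ + n₂ - 2 = 36
Pooled variance s_p² = [(n₁-1)s₁² + (n₂-1)s₂²] / (n₁ + n₂ - 2) = [(16)(9.47²) + (20)(8.43²)] / 36 = 79.3387
SE = √(s_p²(1/n₁ + 1/n₂)) = √(79.3387 × (1/17 + 1/21)) = 2.9060
t = (x̄₁ - x̄₂) / SE = (74.52 - 67.55) / 2.9060 = 6.97 / 2.9060 = 2.398
p-value = 0.0218

Since p-value < α = 0.05, we reject H₀.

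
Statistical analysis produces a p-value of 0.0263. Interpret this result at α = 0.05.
Since p = 0.0263 < α = 0.05, reject H₀.
There is sufficient evidence to reject the null hypothesis; the result is statistically significant at the 0.05 level.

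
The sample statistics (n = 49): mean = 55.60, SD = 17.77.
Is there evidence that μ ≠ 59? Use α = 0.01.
One-sample t-test:
H₀: μ = 59
H₁: μ ≠ 59
df = n - 1 = 48
t = (x̄ - μ₀) / (s/√n) = (55.60 - 59) / (17.77/√49) = -1.339
p-value = 0.1868

Since p-value > α = 0.01, we fail to reject H₀.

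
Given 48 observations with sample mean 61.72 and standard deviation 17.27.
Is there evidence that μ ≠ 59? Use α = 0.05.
One-sample t-test:
H₀: μ = 59
H₁: μ ≠ 59
df = n - 1 = 47
t = (x̄ - μ₀) / (s/√n) = (61.72 - 59) / (17.27/√48) = 1.091
p-value = 0.2808

Since p-value > α = 0.05, we fail to reject H₀.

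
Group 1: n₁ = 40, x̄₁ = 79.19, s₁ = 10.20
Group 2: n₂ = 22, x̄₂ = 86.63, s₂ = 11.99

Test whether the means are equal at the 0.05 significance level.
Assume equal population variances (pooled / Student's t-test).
Student's two-sample t-test (equal variances):
H₀: μ₁ = μ₂
H₁: μ₁ ≠ μ₂
df = n₁ + n₂ - 2 = 60
Pooled variance s_p² = [(n₁-1)s₁² + (n₂-1)s₂²] / (n₁ + n₂ - 2) = [(39)(10.20²) + (21)(11.99²)] / 60 = 117.9420
SE = √(s_p²(1/n₁ + 1/n₂)) = √(117.9420 × (1/40 + 1/22)) = 2.8826
t = (x̄₁ - x̄₂) / SE = (79.19 - 86.63) / 2.8826 = -7.44 / 2.8826 = -2.581
p-value = 0.0123

Since p-value < α = 0.05, we reject H₀.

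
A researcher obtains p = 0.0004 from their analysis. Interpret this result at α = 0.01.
Since p = 0.0004 < α = 0.01, reject H₀.
There is sufficient evidence to reject the null hypothesis; the result is statistically significant at the 0.01 level.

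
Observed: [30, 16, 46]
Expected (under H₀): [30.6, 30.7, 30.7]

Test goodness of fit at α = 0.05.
Chi-square goodness of fit test:
H₀: observed counts match expected distribution
H₁: observed counts differ from expected distribution
df = k - 1 = 2
χ² = Σ(O - E)²/E
   = (30 - 30.6)²/30.6 + (16 - 30.7)²/30.7 + (46 - 30.7)²/30.7
   = 0.012 + 7.039 + 7.625
   = 14.68
p-value = 0.0007

Since p-value < α = 0.05, we reject H₀.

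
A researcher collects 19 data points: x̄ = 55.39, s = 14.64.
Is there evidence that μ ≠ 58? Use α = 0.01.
One-sample t-test:
H₀: μ = 58
H₁: μ ≠ 58
df = n - 1 = 18
t = (x̄ - μ₀) / (s/√n) = (55.39 - 58) / (14.64/√19) = -0.777
p-value = 0.4472

Since p-value > α = 0.01, we fail to reject H₀.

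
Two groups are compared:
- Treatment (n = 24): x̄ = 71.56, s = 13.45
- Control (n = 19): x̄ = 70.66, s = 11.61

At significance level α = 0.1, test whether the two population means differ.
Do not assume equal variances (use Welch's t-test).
Welch's two-sample t-test:
H₀: μ₁ = μ₂
H₁: μ₁ ≠ μ₂
s₁²/n₁ = 13.45²/24 = 7.5376,  s₂²/n₂ = 11.61²/19 = 7.0943
SE = √(s₁²/n₁ + s₂²/n₂) = √(7.5376 + 7.0943) = 3.8252
df (Welch-Satterthwaite) = (s₁²/n₁ + s₂²/n₂)² / [(s₁²/n₁)²/(n₁-1) + (s₂²/n₂)²/(n₂-1)] ≈ 40.65
t = (x̄₁ - x̄₂) / SE = (71.56 - 70.66) / 3.8252 = 0.90 / 3.8252 = 0.235
p-value = 0.8152

Since p-value > α = 0.1, we fail to reject H₀.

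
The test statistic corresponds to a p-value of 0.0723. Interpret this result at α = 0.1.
Since p = 0.0723 < α = 0.1, reject H₀.
There is sufficient evidence to reject the null hypothesis; the result is statistically significant at the 0.1 level.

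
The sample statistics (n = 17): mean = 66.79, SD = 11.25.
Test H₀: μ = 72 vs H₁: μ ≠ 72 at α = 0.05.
One-sample t-test:
H₀: μ = 72
H₁: μ ≠ 72
df = n - 1 = 16
t = (x̄ - μ₀) / (s/√n) = (66.79 - 72) / (11.25/√17) = -1.909
p-value = 0.0743

Since p-value > α = 0.05, we fail to reject H₀.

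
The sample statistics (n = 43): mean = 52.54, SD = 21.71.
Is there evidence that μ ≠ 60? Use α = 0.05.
One-sample t-test:
H₀: μ = 60
H₁: μ ≠ 60
df = n - 1 = 42
t = (x̄ - μ₀) / (s/√n) = (52.54 - 60) / (21.71/√43) = -2.253
p-value = 0.0295

Since p-value < α = 0.05, we reject H₀.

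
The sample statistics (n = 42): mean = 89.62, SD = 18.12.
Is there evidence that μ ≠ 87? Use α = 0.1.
One-sample t-test:
H₀: μ = 87
H₁: μ ≠ 87
df = n - 1 = 41
t = (x̄ - μ₀) / (s/√n) = (89.62 - 87) / (18.12/√42) = 0.937
p-value = 0.3542

Since p-value > α = 0.1, we fail to reject H₀.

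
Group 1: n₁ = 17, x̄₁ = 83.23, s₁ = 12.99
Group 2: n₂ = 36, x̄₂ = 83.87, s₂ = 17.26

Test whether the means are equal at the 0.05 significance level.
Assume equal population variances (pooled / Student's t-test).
Student's two-sample t-test (equal variances):
H₀: μ₁ = μ₂
H₁: μ₁ ≠ μ₂
df = n₁ + n₂ - 2 = 51
Pooled variance s_p² = [(n₁-1)s₁² + (n₂-1)s₂²] / (n₁ + n₂ - 2) = [(16)(12.99²) + (35)(17.26²)] / 51 = 257.3845
SE = √(s_p²(1/n₁ + 1/n₂)) = √(257.3845 × (1/17 + 1/36)) = 4.7212
t = (x̄₁ - x̄₂) / SE = (83.23 - 83.87) / 4.7212 = -0.64 / 4.7212 = -0.136
p-value = 0.8927

Since p-value > α = 0.05, we fail to reject H₀.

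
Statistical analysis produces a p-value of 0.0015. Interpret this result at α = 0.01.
Since p = 0.0015 < α = 0.01, reject H₀.
There is sufficient evidence to reject the null hypothesis; the result is statistically significant at the 0.01 level.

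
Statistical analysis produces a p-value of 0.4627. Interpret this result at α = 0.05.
Since p = 0.4627 > α = 0.05, fail to reject H₀.
There is insufficient evidence to reject the null hypothesis; the result is not statistically significant at the 0.05 level.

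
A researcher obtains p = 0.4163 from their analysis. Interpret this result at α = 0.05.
Since p = 0.4163 > α = 0.05, fail to reject H₀.
There is insufficient evidence to reject the null hypothesis; the result is not statistically significant at the 0.05 level.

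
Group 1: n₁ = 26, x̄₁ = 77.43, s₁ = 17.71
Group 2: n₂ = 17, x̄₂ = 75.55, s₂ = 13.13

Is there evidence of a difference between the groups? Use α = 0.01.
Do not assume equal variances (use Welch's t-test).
Welch's two-sample t-test:
H₀: μ₁ = μ₂
H₁: μ₁ ≠ μ₂
s₁²/n₁ = 17.71²/26 = 12.0632,  s₂²/n₂ = 13.13²/17 = 10.1410
SE = √(s₁²/n₁ + s₂²/n₂) = √(12.0632 + 10.1410) = 4.7121
df (Welch-Satterthwaite) = (s₁²/n₁ + s₂²/n₂)² / [(s₁²/n₁)²/(n₁-1) + (s₂²/n₂)²/(n₂-1)] ≈ 40.25
t = (x̄₁ - x̄₂) / SE = (77.43 - 75.55) / 4.7121 = 1.88 / 4.7121 = 0.399
p-value = 0.6920

Since p-value > α = 0.01, we fail to reject H₀.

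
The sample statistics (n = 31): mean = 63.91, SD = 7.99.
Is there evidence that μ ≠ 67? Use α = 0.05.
One-sample t-test:
H₀: μ = 67
H₁: μ ≠ 67
df = n - 1 = 30
t = (x̄ - μ₀) / (s/√n) = (63.91 - 67) / (7.99/√31) = -2.153
p-value = 0.0395

Since p-value < α = 0.05, we reject H₀.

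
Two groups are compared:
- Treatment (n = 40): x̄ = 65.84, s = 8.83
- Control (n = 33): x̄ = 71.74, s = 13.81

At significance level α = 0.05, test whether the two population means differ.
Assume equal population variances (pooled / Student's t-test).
Student's two-sample t-test (equal variances):
H₀: μ₁ = μ₂
H₁: μ₁ ≠ μ₂
df = n₁ + n₂ - 2 = 71
Pooled variance s_p² = [(n₁-1)s₁² + (n₂-1)s₂²] / (n₁ + n₂ - 2) = [(39)(8.83²) + (32)(13.81²)] / 71 = 128.7845
SE = √(s_p²(1/n₁ + 1/n₂)) = √(128.7845 × (1/40 + 1/33)) = 2.6687
t = (x̄₁ - x̄₂) / SE = (65.84 - 71.74) / 2.6687 = -5.90 / 2.6687 = -2.211
p-value = 0.0303

Since p-value < α = 0.05, we reject H₀.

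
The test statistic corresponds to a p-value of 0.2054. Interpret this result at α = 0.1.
Since p = 0.2054 > α = 0.1, fail to reject H₀.
There is insufficient evidence to reject the null hypothesis; the result is not statistically significant at the 0.1 level.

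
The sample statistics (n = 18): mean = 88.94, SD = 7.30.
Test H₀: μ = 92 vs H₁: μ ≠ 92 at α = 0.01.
One-sample t-test:
H₀: μ = 92
H₁: μ ≠ 92
df = n - 1 = 17
t = (x̄ - μ₀) / (s/√n) = (88.94 - 92) / (7.30/√18) = -1.778
p-value = 0.0932

Since p-value > α = 0.01, we fail to reject H₀.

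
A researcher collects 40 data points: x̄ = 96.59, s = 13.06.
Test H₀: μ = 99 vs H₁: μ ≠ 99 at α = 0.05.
One-sample t-test:
H₀: μ = 99
H₁: μ ≠ 99
df = n - 1 = 39
t = (x̄ - μ₀) / (s/√n) = (96.59 - 99) / (13.06/√40) = -1.167
p-value = 0.2503

Since p-value > α = 0.05, we fail to reject H₀.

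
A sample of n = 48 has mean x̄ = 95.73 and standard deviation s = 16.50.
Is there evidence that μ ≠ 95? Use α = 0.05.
One-sample t-test:
H₀: μ = 95
H₁: μ ≠ 95
df = n - 1 = 47
t = (x̄ - μ₀) / (s/√n) = (95.73 - 95) / (16.50/√48) = 0.307
p-value = 0.7606

Since p-value > α = 0.05, we fail to reject H₀.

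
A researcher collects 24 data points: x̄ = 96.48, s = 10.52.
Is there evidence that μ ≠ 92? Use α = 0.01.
One-sample t-test:
H₀: μ = 92
H₁: μ ≠ 92
df = n - 1 = 23
t = (x̄ - μ₀) / (s/√n) = (96.48 - 92) / (10.52/√24) = 2.086
p-value = 0.0482

Since p-value > α = 0.01, we fail to reject H₀.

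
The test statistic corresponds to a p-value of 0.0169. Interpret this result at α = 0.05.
Since p = 0.0169 < α = 0.05, reject H₀.
There is sufficient evidence to reject the null hypothesis; the result is statistically significant at the 0.05 level.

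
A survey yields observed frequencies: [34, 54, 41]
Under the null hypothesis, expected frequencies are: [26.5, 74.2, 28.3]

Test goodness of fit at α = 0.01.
Chi-square goodness of fit test:
H₀: observed counts match expected distribution
H₁: observed counts differ from expected distribution
df = k - 1 = 2
χ² = Σ(O - E)²/E
   = (34 - 26.5)²/26.5 + (54 - 74.2)²/74.2 + (41 - 28.3)²/28.3
   = 2.123 + 5.499 + 5.699
   = 13.32
p-value = 0.0013

Since p-value < α = 0.01, we reject H₀.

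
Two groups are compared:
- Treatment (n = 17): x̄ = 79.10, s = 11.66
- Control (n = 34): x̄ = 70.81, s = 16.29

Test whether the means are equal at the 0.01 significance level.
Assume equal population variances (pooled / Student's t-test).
Student's two-sample t-test (equal variances):
H₀: μ₁ = μ₂
H₁: μ₁ ≠ μ₂
df = n₁ + n₂ - 2 = 49
Pooled variance s_p² = [(n₁-1)s₁² + (n₂-1)s₂²] / (n₁ + n₂ - 2) = [(16)(11.66²) + (33)(16.29²)] / 49 = 223.1083
SE = √(s_p²(1/n₁ + 1/n₂)) = √(223.1083 × (1/17 + 1/34)) = 4.4369
t = (x̄₁ - x̄₂) / SE = (79.10 - 70.81) / 4.4369 = 8.29 / 4.4369 = 1.868
p-value = 0.0677

Since p-value > α = 0.01, we fail to reject H₀.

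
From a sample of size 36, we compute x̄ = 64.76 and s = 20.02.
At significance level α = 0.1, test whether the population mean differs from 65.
One-sample t-test:
H₀: μ = 65
H₁: μ ≠ 65
df = n - 1 = 35
t = (x̄ - μ₀) / (s/√n) = (64.76 - 65) / (20.02/√36) = -0.072
p-value = 0.9431

Since p-value > α = 0.1, we fail to reject H₀.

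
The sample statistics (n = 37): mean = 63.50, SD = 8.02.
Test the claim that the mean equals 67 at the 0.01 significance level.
One-sample t-test:
H₀: μ = 67
H₁: μ ≠ 67
df = n - 1 = 36
t = (x̄ - μ₀) / (s/√n) = (63.50 - 67) / (8.02/√37) = -2.655
p-value = 0.0117

Since p-value > α = 0.01, we fail to reject H₀.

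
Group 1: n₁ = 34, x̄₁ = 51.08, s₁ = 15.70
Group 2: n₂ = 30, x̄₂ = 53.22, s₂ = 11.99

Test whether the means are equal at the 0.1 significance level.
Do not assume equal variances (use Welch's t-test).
Welch's two-sample t-test:
H₀: μ₁ = μ₂
H₁: μ₁ ≠ μ₂
s₁²/n₁ = 15.70²/34 = 7.2497,  s₂²/n₂ = 11.99²/30 = 4.7920
SE = √(s₁²/n₁ + s₂²/n₂) = √(7.2497 + 4.7920) = 3.4701
df (Welch-Satterthwaite) = (s₁²/n₁ + s₂²/n₂)² / [(s₁²/n₁)²/(n₁-1) + (s₂²/n₂)²/(n₂-1)] ≈ 60.81
t = (x̄₁ - x̄₂) / SE = (51.08 - 53.22) / 3.4701 = -2.14 / 3.4701 = -0.617
p-value = 0.5397

Since p-value > α = 0.1, we fail to reject H₀.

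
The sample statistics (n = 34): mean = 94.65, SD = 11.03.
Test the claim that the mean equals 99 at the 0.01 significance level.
One-sample t-test:
H₀: μ = 99
H₁: μ ≠ 99
df = n - 1 = 33
t = (x̄ - μ₀) / (s/√n) = (94.65 - 99) / (11.03/√34) = -2.300
p-value = 0.0279

Since p-value > α = 0.01, we fail to reject H₀.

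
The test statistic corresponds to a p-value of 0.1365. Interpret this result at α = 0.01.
Since p = 0.1365 > α = 0.01, fail to reject H₀.
There is insufficient evidence to reject the null hypothesis; the result is not statistically significant at the 0.01 level.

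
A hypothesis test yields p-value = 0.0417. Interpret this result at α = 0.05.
Since p = 0.0417 < α = 0.05, reject H₀.
There is sufficient evidence to reject the null hypothesis; the result is statistically significant at the 0.05 level.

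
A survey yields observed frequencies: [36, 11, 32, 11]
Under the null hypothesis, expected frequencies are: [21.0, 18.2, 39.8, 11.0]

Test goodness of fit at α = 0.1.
Chi-square goodness of fit test:
H₀: observed counts match expected distribution
H₁: observed counts differ from expected distribution
df = k - 1 = 3
χ² = Σ(O - E)²/E
   = (36 - 21.0)²/21.0 + (11 - 18.2)²/18.2 + (32 - 39.8)²/39.8 + (11 - 11.0)²/11.0
   = 10.714 + 2.848 + 1.529 + 0.000
   = 15.09
p-value = 0.0017

Since p-value < α = 0.1, we reject H₀.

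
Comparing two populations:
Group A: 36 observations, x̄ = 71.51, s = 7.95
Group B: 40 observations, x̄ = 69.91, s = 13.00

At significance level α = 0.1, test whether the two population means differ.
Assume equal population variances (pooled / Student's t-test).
Student's two-sample t-test (equal variances):
H₀: μ₁ = μ₂
H₁: μ₁ ≠ μ₂
df = n₁ + n₂ - 2 = 74
Pooled variance s_p² = [(n₁-1)s₁² + (n₂-1)s₂²] / (n₁ + n₂ - 2) = [(35)(7.95²) + (39)(13.00²)] / 74 = 118.9606
SE = √(s_p²(1/n₁ + 1/n₂)) = √(118.9606 × (1/36 + 1/40)) = 2.5057
t = (x̄₁ - x̄₂) / SE = (71.51 - 69.91) / 2.5057 = 1.60 / 2.5057 = 0.639
p-value = 0.5251

Since p-value > α = 0.1, we fail to reject H₀.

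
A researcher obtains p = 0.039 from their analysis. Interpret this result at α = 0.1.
Since p = 0.039 < α = 0.1, reject H₀.
There is sufficient evidence to reject the null hypothesis; the result is statistically significant at the 0.1 level.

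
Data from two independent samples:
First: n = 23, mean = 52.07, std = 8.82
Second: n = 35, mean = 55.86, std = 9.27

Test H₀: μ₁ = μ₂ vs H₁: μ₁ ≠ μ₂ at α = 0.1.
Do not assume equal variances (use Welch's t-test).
Welch's two-sample t-test:
H₀: μ₁ = μ₂
H₁: μ₁ ≠ μ₂
s₁²/n₁ = 8.82²/23 = 3.3823,  s₂²/n₂ = 9.27²/35 = 2.4552
SE = √(s₁²/n₁ + s₂²/n₂) = √(3.3823 + 2.4552) = 2.4161
df (Welch-Satterthwaite) = (s₁²/n₁ + s₂²/n₂)² / [(s₁²/n₁)²/(n₁-1) + (s₂²/n₂)²/(n₂-1)] ≈ 48.87
t = (x̄₁ - x̄₂) / SE = (52.07 - 55.86) / 2.4161 = -3.79 / 2.4161 = -1.569
p-value = 0.1232

Since p-value > α = 0.1, we fail to reject H₀.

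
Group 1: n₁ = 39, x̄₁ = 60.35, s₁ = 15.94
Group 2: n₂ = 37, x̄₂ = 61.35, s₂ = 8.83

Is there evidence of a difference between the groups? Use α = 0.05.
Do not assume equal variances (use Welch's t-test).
Welch's two-sample t-test:
H₀: μ₁ = μ₂
H₁: μ₁ ≠ μ₂
s₁²/n₁ = 15.94²/39 = 6.5150,  s₂²/n₂ = 8.83²/37 = 2.1073
SE = √(s₁²/n₁ + s₂²/n₂) = √(6.5150 + 2.1073) = 2.9364
df (Welch-Satterthwaite) = (s₁²/n₁ + s₂²/n₂)² / [(s₁²/n₁)²/(n₁-1) + (s₂²/n₂)²/(n₂-1)] ≈ 59.94
t = (x̄₁ - x̄₂) / SE = (60.35 - 61.35) / 2.9364 = -1.00 / 2.9364 = -0.341
p-value = 0.7346

Since p-value > α = 0.05, we fail to reject H₀.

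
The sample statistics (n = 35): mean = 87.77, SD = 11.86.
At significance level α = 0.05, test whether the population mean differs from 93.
One-sample t-test:
H₀: μ = 93
H₁: μ ≠ 93
df = n - 1 = 34
t = (x̄ - μ₀) / (s/√n) = (87.77 - 93) / (11.86/√35) = -2.609
p-value = 0.0134

Since p-value < α = 0.05, we reject H₀.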